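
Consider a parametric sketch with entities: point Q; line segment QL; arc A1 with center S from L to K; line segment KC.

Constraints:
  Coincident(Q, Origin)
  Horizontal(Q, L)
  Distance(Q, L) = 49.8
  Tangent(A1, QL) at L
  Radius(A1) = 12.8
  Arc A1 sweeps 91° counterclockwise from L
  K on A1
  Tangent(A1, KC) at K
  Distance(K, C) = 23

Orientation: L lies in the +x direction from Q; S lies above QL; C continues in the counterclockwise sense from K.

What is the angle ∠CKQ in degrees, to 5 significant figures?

100.75°

Q is at the origin; QL is horizontal with |QL| = 49.8 and L on the +x side, so L = (49.800, 0.0000). A1 meets QL tangentially, so SL is at right angles to QL, so S = L + (0, 12.8) = (49.800, 12.800). On A1, L sits at bearing -90° from S; a 91° counterclockwise sweep puts K at bearing 1°, so K = S + 12.8·(cos 1°, sin 1°) = (62.598, 13.023). Since A1 is tangent to KC there, SK ⟂ KC, so KC runs along (−sin 1°, cos 1°); with |KC| = 23.0, C = (62.197, 36.020). Then cos ∠CKQ = KC·KQ / (|KC||KQ|), giving 100.75°.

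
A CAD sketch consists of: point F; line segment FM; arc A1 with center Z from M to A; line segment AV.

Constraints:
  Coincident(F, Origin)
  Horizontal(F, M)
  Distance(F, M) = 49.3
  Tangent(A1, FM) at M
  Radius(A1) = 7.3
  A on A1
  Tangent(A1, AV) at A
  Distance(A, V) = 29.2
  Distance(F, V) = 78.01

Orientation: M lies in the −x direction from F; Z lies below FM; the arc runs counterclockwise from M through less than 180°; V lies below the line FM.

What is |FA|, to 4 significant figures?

54.82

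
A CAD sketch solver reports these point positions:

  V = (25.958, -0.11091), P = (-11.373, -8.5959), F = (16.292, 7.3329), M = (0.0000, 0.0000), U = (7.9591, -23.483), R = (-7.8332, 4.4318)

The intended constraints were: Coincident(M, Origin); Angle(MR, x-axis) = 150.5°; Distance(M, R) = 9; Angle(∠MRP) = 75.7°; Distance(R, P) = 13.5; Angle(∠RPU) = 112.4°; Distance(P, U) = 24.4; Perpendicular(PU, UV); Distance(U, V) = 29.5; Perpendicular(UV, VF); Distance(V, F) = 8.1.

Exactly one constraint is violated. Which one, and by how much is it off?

Distance(V, F) = 8.1 — off by 4.10.

M = (0.00, 0.00) ✓; MR at 150.5° ✓; |MR| = 9.000 ✓; ∠MRP = 75.70° ✓; |RP| = 13.50 ✓; ∠RPU = 112.4° ✓; |PU| = 24.40 ✓; ∠(PU, UV) = 90.00° ✓; |UV| = 29.50 ✓; ∠(UV, VF) = 90.00° ✓; |VF| = 12.20 ✗.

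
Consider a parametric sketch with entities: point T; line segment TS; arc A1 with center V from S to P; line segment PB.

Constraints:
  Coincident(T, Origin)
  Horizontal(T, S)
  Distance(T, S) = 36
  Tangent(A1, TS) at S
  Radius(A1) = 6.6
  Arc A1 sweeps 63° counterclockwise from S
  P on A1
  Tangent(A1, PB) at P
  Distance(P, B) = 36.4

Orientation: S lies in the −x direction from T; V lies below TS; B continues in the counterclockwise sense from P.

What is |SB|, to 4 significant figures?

42.43

T is at the origin; TS is horizontal with |TS| = 36.0 and S on the −x side, so S = (-36.00, 0.000). Tangency of A1 to TS means the radius VS is perpendicular to TS, so V = S + (0, -6.6) = (-36.00, -6.600). On A1, S sits at bearing 90° from V; a 63° counterclockwise sweep puts P at bearing 153°, so P = V + 6.6·(cos 153°, sin 153°) = (-41.88, -3.604). A1 meets PB tangentially, so VP is at right angles to PB, so PB runs along (−sin 153°, cos 153°); with |PB| = 36.4, B = (-58.41, -36.04). Then |SB| = |B − S| = 42.43.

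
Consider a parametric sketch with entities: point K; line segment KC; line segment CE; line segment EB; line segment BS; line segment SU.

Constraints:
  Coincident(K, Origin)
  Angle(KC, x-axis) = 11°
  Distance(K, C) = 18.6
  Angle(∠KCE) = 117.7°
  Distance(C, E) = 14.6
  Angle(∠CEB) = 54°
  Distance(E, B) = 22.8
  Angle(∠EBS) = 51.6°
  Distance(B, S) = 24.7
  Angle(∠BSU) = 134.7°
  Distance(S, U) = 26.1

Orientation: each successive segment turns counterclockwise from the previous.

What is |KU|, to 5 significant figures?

47.319

∠EBS = 51.6° gives BS at -32.300° from the x-axis; with |BS| = 24.7, S = (21.813, -3.2010). ∠BSU = 134.7° gives SU at 13.000° from the x-axis; with |SU| = 26.1, U = (47.244, 2.6702). Then |KU| = |U − K| = 47.319.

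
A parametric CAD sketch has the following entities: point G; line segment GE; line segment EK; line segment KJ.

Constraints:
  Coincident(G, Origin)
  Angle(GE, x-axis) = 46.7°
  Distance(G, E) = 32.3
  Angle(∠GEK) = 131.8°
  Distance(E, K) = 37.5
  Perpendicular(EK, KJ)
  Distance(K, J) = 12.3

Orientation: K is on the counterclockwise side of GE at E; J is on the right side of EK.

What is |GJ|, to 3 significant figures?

69.3

∠GEK = 131.8°, so EK runs at 46.7° + (180° − 131.8°) = 94.9° from the x-axis; with |EK| = 37.5, K = E + 37.5·(cos 94.9°, sin 94.9°) = (18.9, 60.9). The perpendicularity gives KJ at right angles to EK; with |KJ| = 12.3 on the right of EK, J = K + 12.3·(0.996, 0.0854) = (31.2, 61.9). Then |GJ| = |J − G| = 69.3.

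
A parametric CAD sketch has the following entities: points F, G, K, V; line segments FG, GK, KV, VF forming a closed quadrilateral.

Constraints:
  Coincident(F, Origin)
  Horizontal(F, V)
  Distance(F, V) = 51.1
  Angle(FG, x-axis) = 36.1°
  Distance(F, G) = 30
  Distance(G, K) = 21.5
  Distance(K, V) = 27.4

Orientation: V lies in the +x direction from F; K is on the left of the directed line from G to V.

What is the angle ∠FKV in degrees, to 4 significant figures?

74.22°

Checks: |GK| = 21.50 ✓; |KV| = 27.40 ✓.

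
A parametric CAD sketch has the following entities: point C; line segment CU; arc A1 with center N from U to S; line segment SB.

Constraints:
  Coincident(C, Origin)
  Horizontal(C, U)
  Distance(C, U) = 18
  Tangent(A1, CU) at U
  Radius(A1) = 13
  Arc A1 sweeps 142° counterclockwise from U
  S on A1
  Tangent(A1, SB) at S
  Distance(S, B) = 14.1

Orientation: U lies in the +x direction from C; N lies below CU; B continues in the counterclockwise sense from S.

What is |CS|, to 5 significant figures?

25.303

C is at the origin; C and U share the same y with |CU| = 18.0 and U on the +x side, so U = (18.000, 0.0000). The tangent condition forces NU to be normal to CU, so N = U + (0, -13) = (18.000, -13.000). On A1, U sits at bearing 90° from N; a 142° counterclockwise sweep puts S at bearing 232°, so S = N + 13.0·(cos 232°, sin 232°) = (9.9964, -23.244). Then |CS| = |S − C| = 25.303.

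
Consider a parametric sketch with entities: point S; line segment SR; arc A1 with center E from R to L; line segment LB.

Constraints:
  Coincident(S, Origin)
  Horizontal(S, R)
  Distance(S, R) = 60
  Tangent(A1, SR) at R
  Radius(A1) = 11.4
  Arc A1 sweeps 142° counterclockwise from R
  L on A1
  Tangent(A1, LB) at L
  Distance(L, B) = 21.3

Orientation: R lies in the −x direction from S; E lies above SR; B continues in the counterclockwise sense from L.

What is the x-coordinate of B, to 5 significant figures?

-69.766

S is at the origin; S and R share the same y with |SR| = 60.0 and R on the −x side, so R = (-60.000, 0.0000). A1 meets SR tangentially, so ER is at right angles to SR, so E = R + (0, 11.4) = (-60.000, 11.400). On A1, R sits at bearing -90° from E; a 142° counterclockwise sweep puts L at bearing 52°, so L = E + 11.4·(cos 52°, sin 52°) = (-52.981, 20.383). The tangent condition forces EL to be normal to LB, so LB runs along (−sin 52°, cos 52°); with |LB| = 21.3, B = (-69.766, 33.497). So B.x = -69.766.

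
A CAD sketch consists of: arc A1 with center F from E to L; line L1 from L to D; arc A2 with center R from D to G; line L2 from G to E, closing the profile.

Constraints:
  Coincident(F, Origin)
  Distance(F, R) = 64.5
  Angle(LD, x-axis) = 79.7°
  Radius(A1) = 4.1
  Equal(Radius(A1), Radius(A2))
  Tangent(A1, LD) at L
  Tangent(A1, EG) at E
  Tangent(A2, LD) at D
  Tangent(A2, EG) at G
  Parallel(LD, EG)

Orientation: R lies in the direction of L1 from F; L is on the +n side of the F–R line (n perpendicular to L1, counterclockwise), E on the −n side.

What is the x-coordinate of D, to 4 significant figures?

7.499

The slot axis is L1's direction at 79.7°, so u = (cos 79.7°, sin 79.7°) = (0.1788, 0.9839) and n = (−sin 79.7°, cos 79.7°) = (-0.9839, 0.1788). F is at the origin and R lies 64.5 along u from F, so R = 64.5·u = (11.53, 63.46). Tangency of A1 to both parallel lines with radius 4.1 puts L and E at F ± 4.1·n: L = (-4.034, 0.7331), E = (4.034, -0.7331). Equal radii place D and G the same way about R: D = R + 4.1·n = (7.499, 64.19), G = R − 4.1·n = (15.57, 62.73). So D.x = 7.499.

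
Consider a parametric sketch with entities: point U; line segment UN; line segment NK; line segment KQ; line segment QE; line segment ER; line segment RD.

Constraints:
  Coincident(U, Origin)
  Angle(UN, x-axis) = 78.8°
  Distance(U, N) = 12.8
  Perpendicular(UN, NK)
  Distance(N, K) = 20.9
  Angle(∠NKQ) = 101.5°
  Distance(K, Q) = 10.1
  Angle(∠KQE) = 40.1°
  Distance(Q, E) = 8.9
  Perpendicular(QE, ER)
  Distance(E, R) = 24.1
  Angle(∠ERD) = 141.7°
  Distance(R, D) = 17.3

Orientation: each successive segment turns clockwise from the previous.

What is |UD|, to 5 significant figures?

57.088

U is at the origin; UN runs at 78.8° with length 12.8, so N = (2.4862, 12.556). UN is perpendicular to NK, so NK runs at -11.200°; with |NK| = 20.9, K = (22.988, 8.4967). ∠NKQ = 101.5° gives KQ at -89.700° from the x-axis; with |KQ| = 10.1, Q = (23.041, -1.6031). ∠KQE = 40.1° gives QE at 130.40° from the x-axis; with |QE| = 8.9, E = (17.273, 5.1746). QE ⟂ ER, so ER runs at 40.400°; with |ER| = 24.1, R = (35.626, 20.794). ∠ERD = 141.7° gives RD at 2.1000° from the x-axis; with |RD| = 17.3, D = (52.914, 21.428). Then |UD| = |D − U| = 57.088.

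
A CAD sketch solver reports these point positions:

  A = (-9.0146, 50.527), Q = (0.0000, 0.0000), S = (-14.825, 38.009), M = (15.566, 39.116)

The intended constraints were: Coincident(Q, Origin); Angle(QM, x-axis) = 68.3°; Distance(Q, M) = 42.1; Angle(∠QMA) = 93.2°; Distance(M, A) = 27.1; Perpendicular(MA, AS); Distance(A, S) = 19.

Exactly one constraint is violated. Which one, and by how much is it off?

Distance(A, S) = 19 — off by 5.20.

Q = (0.00, 0.00) ✓; QM at 68.30° ✓; |QM| = 42.10 ✓; ∠QMA = 93.20° ✓; |MA| = 27.10 ✓; ∠(MA, AS) = 90.00° ✓; |AS| = 13.80 ✗.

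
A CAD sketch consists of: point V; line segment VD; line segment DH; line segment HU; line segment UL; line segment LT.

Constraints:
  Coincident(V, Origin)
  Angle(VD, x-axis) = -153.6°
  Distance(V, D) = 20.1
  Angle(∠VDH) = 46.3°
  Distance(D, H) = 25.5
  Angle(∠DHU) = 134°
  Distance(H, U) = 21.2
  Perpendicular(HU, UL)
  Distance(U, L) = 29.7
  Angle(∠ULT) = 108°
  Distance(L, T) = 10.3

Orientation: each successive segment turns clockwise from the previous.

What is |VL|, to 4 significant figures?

21.92

V is at the origin; VD runs at -153.6° with length 20.1, so D = (-18.00, -8.937). ∠VDH = 46.3° gives DH at 72.70° from the x-axis; with |DH| = 25.5, H = (-10.42, 15.41). ∠DHU = 134.0° gives HU at 26.70° from the x-axis; with |HU| = 21.2, U = (8.519, 24.93). HU ⟂ UL, so UL runs at -63.30°; with |UL| = 29.7, L = (21.86, -1.598). Then |VL| = |L − V| = 21.92.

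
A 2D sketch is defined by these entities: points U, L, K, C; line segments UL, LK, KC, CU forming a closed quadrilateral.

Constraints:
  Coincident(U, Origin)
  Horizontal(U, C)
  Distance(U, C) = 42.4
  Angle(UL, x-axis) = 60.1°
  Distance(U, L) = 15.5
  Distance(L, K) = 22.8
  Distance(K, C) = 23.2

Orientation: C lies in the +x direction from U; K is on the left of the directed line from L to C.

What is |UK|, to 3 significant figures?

35.5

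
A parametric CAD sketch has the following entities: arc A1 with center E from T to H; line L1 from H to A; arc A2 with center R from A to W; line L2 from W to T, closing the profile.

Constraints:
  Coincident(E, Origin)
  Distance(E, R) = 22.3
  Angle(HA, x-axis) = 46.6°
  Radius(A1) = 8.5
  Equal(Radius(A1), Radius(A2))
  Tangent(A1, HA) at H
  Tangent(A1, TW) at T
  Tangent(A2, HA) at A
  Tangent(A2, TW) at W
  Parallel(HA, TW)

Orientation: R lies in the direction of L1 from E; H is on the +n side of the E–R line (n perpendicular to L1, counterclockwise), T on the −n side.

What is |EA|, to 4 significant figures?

23.87

The slot axis is L1's direction at 46.6°, so u = (cos 46.6°, sin 46.6°) = (0.6871, 0.7266) and n = (−sin 46.6°, cos 46.6°) = (-0.7266, 0.6871). E is at the origin and R lies 22.3 along u from E, so R = 22.3·u = (15.32, 16.20). Tangency of A1 to both parallel lines with radius 8.5 puts H and T at E ± 8.5·n: H = (-6.176, 5.840), T = (6.176, -5.840). Equal radii place A and W the same way about R: A = R + 8.5·n = (9.146, 22.04), W = R − 8.5·n = (21.50, 10.36). Then |EA| = |A − E| = 23.87.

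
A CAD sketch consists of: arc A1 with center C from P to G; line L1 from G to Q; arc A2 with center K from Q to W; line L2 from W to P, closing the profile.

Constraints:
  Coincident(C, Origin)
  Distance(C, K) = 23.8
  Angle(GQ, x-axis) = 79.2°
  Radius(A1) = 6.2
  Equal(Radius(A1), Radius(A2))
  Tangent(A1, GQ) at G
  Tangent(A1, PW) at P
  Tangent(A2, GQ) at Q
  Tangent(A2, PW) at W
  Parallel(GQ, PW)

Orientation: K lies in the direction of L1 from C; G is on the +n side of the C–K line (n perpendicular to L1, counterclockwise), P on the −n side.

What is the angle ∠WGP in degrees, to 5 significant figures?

62.480°

The slot axis is L1's direction at 79.2°, so u = (cos 79.2°, sin 79.2°) = (0.18738, 0.98229) and n = (−sin 79.2°, cos 79.2°) = (-0.98229, 0.18738). C is at the origin and K lies 23.8 along u from C, so K = 23.8·u = (4.4597, 23.378). Tangency of A1 to both parallel lines with radius 6.2 puts G and P at C ± 6.2·n: G = (-6.0902, 1.1618), P = (6.0902, -1.1618). Equal radii place Q and W the same way about K: Q = K + 6.2·n = (-1.6305, 24.540), W = K − 6.2·n = (10.550, 22.217). Then cos ∠WGP = GW·GP / (|GW||GP|), giving 62.480°.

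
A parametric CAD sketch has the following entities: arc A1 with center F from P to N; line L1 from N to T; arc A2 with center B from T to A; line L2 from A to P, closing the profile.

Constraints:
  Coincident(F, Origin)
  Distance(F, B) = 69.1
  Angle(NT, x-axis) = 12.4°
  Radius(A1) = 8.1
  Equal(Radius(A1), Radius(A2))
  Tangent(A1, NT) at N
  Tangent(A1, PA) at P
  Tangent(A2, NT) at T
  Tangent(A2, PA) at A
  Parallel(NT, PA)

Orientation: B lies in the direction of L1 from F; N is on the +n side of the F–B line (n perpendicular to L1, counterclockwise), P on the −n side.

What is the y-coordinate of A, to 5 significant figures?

6.9272

Tangency of A1 to both parallel lines with radius 8.1 puts N and P at F ± 8.1·n: N = (-1.7394, 7.9110), P = (1.7394, -7.9110). Equal radii place T and A the same way about B: T = B + 8.1·n = (65.749, 22.749), A = B − 8.1·n = (69.227, 6.9272). So A.y = 6.9272.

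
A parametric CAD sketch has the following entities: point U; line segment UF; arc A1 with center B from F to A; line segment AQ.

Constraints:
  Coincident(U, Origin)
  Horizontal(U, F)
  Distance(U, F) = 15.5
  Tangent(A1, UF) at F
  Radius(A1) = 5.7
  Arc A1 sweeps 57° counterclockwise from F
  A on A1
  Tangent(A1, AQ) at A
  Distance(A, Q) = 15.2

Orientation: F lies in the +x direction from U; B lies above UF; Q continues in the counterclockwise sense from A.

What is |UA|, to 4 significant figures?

20.45

U is at the origin; U and F share the same y with |UF| = 15.5 and F on the +x side, so F = (15.50, 0.000). A1 meets UF tangentially, so BF is at right angles to UF, so B = F + (0, 5.7) = (15.50, 5.700). On A1, F sits at bearing -90° from B; a 57° counterclockwise sweep puts A at bearing -33°, so A = B + 5.7·(cos -33°, sin -33°) = (20.28, 2.596). Then |UA| = |A − U| = 20.45.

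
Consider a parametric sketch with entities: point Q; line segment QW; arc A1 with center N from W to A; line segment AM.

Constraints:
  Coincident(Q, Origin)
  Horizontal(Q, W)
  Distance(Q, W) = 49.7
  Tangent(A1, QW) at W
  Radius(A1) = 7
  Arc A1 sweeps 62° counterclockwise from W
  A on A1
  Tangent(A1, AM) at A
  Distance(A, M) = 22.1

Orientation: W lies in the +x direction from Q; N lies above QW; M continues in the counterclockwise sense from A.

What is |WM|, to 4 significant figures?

28.52

Q is at the origin; QW is horizontal with |QW| = 49.7 and W on the +x side, so W = (49.70, 0.000). Tangency of A1 to QW means the radius NW is perpendicular to QW, so N = W + (0, 7) = (49.70, 7.000). On A1, W sits at bearing -90° from N; a 62° counterclockwise sweep puts A at bearing -28°, so A = N + 7.0·(cos -28°, sin -28°) = (55.88, 3.714). Tangency of A1 to AM means the radius NA is perpendicular to AM, so AM runs along (−sin -28°, cos -28°); with |AM| = 22.1, M = (66.26, 23.23). Then |WM| = |M − W| = 28.52.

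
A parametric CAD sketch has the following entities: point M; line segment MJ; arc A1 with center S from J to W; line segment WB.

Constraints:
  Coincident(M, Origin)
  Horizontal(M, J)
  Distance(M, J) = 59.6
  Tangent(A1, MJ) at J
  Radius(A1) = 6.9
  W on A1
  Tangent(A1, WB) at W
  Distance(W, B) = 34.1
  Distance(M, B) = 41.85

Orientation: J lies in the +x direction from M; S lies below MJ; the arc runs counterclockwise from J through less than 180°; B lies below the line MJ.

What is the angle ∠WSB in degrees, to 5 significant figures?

78.561°

M is at the origin; M and J share the same y with |MJ| = 59.6 and J on the +x side, so J = (59.600, 0.0000). Tangency of A1 to MJ means the radius SJ is perpendicular to MJ, so S = J + (0, -6.9) = (59.600, -6.9000). Since SW ⟂ WB (tangency), |SB| = √(6.9² + 34.1²) = 34.791 regardless of where W sits on A1. So B lies on both circle(M, 41.85) and circle(S, 34.791); the below-MJ intersection is B = (31.556, -27.489). W is the foot of the tangent from B: W = (54.495, -2.2584).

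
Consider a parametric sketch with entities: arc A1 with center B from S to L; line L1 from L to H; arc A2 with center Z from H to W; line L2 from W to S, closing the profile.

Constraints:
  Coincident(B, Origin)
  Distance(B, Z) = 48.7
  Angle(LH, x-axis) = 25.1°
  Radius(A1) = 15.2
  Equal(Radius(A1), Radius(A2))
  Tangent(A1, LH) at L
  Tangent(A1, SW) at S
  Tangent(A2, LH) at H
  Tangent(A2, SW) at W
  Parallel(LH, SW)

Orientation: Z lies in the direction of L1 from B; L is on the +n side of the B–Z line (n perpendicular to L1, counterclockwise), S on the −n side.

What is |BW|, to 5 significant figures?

51.017

Tangency of A1 to both parallel lines with radius 15.2 puts L and S at B ± 15.2·n: L = (-6.4478, 13.765), S = (6.4478, -13.765). Equal radii place H and W the same way about Z: H = Z + 15.2·n = (37.653, 34.423), W = Z − 15.2·n = (50.549, 6.8939). Then |BW| = |W − B| = 51.017.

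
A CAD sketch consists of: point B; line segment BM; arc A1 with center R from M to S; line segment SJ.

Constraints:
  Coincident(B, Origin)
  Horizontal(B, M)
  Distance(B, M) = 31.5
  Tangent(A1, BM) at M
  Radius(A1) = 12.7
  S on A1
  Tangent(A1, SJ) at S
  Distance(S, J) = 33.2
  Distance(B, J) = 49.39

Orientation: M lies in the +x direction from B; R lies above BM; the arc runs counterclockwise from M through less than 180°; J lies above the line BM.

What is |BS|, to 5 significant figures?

46.080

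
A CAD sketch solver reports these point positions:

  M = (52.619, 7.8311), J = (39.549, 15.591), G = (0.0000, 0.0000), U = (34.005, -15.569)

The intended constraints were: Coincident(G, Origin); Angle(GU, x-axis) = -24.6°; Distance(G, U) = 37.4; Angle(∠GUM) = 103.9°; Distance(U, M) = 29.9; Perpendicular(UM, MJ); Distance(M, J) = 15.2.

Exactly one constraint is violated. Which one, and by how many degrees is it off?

Perpendicular(UM, MJ) — off by 7.80°.

G = (0.00, 0.00) ✓; GU at -24.60° ✓; |GU| = 37.40 ✓; ∠GUM = 103.9° ✓; |UM| = 29.90 ✓; ∠(UM, MJ) = 97.80° ✗; |MJ| = 15.20 ✓.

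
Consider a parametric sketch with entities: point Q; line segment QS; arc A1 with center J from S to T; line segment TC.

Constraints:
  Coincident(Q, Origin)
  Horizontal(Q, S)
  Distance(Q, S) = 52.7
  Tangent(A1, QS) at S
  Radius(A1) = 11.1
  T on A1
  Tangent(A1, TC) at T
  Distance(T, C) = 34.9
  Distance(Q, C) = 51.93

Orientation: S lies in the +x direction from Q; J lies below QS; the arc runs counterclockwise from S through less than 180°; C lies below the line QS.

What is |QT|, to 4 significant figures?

42.82

Checks: Q = (0.00, 0.00) ✓; ∠(JS, SQ) = 90.00° ✓; |JT| = 11.10 ✓; ∠(JT, TC) = 90.00° ✓; |TC| = 34.90 ✓; |QC| = 51.93 ✓.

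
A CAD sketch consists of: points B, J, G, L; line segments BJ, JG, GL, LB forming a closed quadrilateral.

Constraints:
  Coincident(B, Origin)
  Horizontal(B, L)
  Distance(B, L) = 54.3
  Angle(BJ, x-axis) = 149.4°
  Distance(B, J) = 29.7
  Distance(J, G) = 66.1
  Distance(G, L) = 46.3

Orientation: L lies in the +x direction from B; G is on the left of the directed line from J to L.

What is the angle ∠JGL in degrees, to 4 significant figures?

90.88°

Checks: |JG| = 66.10 ✓; |GL| = 46.30 ✓.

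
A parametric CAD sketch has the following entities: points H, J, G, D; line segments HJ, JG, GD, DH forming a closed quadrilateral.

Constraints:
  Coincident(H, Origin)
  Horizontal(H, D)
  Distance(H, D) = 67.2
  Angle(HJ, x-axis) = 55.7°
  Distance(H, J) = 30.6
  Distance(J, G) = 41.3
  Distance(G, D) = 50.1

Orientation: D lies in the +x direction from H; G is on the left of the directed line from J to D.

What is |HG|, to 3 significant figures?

70.5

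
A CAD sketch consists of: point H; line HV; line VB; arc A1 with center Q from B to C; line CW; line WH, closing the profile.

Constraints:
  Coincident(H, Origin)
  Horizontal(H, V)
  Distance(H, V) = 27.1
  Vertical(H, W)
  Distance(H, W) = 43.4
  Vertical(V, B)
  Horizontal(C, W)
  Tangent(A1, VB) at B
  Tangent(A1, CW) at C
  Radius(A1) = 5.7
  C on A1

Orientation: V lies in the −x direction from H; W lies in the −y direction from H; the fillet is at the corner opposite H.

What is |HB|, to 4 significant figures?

46.43

H is at the origin; H and V share the same y with |HV| = 27.1 and V on the −x side, so V = (-27.10, 0.000). H and W share the same x with |HW| = 43.4 and W on the −y side, so W = (0.000, -43.40). The virtual corner opposite H is at (-27.10, -43.40). Since A1 is tangent to VB there, QB ⟂ VB and A1 meets CW tangentially, so QC is at right angles to CW, with radius 5.7, so the center Q sits 5.7 in from both sides at Q = (-21.40, -37.70). That places the tangent points at B = (-27.10, -37.70) on VB and C = (-21.40, -43.40) on CW. Then |HB| = |B − H| = 46.43.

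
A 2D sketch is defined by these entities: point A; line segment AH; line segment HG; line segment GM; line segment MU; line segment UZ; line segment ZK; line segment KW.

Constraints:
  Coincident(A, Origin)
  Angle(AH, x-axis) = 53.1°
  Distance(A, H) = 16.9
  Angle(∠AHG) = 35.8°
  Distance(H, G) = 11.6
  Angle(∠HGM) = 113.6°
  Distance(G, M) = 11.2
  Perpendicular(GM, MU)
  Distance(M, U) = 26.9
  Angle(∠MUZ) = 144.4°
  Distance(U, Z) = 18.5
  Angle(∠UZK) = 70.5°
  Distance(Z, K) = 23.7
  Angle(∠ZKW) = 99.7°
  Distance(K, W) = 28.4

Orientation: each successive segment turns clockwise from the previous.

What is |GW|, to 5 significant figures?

7.5415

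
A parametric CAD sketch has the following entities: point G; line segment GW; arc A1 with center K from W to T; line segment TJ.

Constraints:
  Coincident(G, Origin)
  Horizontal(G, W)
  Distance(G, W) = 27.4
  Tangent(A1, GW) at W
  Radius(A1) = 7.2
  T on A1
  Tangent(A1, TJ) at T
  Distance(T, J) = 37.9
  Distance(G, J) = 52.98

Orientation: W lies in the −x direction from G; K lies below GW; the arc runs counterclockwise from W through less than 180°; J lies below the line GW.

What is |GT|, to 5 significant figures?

35.523

G is at the origin; GW is horizontal with |GW| = 27.4 and W on the −x side, so W = (-27.400, 0.0000). The tangent condition forces KW to be normal to GW, so K = W + (0, -7.2) = (-27.400, -7.2000). Since KT ⟂ TJ (tangency), |KJ| = √(7.2² + 37.9²) = 38.578 regardless of where T sits on A1. So J lies on both circle(G, 52.98) and circle(K, 38.578); the below-GW intersection is J = (-26.681, -45.771). T is the foot of the tangent from J: T = (-34.447, -8.6754).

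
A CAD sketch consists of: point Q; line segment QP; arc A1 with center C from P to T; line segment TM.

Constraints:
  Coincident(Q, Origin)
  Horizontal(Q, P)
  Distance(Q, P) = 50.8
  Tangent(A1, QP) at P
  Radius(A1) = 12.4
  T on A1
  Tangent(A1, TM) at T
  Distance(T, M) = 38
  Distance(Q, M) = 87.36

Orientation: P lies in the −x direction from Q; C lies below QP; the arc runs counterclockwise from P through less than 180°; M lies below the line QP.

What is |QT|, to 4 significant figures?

62.95

Q is at the origin; QP is horizontal with |QP| = 50.8 and P on the −x side, so P = (-50.80, 0.000). Tangency of A1 to QP means the radius CP is perpendicular to QP, so C = P + (0, -12.4) = (-50.80, -12.40). Since CT ⟂ TM (tangency), |CM| = √(12.4² + 38.0²) = 39.97 regardless of where T sits on A1. So M lies on both circle(Q, 87.36) and circle(C, 39.97); the below-QP intersection is M = (-75.63, -43.72). T is the foot of the tangent from M: T = (-62.43, -8.092).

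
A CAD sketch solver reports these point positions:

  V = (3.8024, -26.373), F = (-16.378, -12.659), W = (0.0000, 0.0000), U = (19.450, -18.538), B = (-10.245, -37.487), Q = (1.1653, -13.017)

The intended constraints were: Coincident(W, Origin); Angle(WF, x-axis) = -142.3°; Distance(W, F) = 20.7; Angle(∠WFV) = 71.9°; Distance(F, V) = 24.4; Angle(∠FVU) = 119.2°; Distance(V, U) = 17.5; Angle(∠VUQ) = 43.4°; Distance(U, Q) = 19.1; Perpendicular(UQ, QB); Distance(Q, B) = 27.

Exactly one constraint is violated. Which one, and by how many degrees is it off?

Perpendicular(UQ, QB) — off by 8.20°.

W = (0.00, 0.00) ✓; WF at -142.3° ✓; |WF| = 20.70 ✓; ∠WFV = 71.90° ✓; |FV| = 24.40 ✓; ∠FVU = 119.2° ✓; |VU| = 17.50 ✓; ∠VUQ = 43.40° ✓; |UQ| = 19.10 ✓; ∠(UQ, QB) = 81.80° ✗; |QB| = 27.00 ✓.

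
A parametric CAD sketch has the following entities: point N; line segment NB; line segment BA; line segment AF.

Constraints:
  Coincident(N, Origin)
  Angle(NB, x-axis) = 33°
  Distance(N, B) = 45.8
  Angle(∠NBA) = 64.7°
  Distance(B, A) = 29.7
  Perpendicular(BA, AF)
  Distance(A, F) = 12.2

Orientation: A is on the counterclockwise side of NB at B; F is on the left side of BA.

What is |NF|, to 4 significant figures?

30.91

N is at the origin; NB runs at 33.0° with length 45.8, so B = 45.8·(cos 33.0°, sin 33.0°) = (38.41, 24.94). ∠NBA = 64.7°, so BA runs at 33.0° + (180° − 64.7°) = 148.3° from the x-axis; with |BA| = 29.7, A = B + 29.7·(cos 148.3°, sin 148.3°) = (13.14, 40.55). BA is perpendicular to AF; with |AF| = 12.2 on the left of BA, F = A + 12.2·(-0.5255, -0.8508) = (6.731, 30.17). Then |NF| = |F − N| = 30.91.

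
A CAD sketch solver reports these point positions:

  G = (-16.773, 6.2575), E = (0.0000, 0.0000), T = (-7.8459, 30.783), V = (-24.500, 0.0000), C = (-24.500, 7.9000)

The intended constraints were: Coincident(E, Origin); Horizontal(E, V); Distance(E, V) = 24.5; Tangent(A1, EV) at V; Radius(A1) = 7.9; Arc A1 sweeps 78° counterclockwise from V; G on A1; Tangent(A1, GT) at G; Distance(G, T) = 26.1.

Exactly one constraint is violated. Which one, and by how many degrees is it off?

Tangent(A1, GT) at G — off by 8.00°.

E = (0.00, 0.00) ✓; E.y = 0.00, V.y = 0.00 ✓; |EV| = 24.50 ✓; ∠(CV, VE) = 90.00° ✓; |CV| = 7.900 ✓; bearing(C→G) − bearing(C→V) = 78.00° ✓; |CG| = 7.900 ✓; ∠(CG, GT) = 98.00° ✗; |GT| = 26.10 ✓.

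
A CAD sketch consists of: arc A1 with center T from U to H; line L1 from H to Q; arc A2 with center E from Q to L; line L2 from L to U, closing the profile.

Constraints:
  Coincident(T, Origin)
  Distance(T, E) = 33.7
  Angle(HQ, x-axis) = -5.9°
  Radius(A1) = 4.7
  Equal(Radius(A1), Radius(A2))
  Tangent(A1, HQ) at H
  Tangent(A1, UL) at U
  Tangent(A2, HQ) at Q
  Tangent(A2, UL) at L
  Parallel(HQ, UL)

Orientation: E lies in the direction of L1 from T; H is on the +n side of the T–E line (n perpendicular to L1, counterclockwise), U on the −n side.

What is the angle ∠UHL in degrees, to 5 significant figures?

74.415°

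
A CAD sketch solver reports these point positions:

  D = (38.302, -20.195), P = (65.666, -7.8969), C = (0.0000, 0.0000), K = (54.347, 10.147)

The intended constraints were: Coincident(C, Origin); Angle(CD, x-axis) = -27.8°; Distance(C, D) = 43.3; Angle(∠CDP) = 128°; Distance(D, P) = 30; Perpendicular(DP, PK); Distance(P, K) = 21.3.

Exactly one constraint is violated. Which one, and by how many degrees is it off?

Perpendicular(DP, PK) — off by 7.90°.

C = (0.00, 0.00) ✓; CD at -27.80° ✓; |CD| = 43.30 ✓; ∠CDP = 128.0° ✓; |DP| = 30.00 ✓; ∠(DP, PK) = 97.90° ✗; |PK| = 21.30 ✓.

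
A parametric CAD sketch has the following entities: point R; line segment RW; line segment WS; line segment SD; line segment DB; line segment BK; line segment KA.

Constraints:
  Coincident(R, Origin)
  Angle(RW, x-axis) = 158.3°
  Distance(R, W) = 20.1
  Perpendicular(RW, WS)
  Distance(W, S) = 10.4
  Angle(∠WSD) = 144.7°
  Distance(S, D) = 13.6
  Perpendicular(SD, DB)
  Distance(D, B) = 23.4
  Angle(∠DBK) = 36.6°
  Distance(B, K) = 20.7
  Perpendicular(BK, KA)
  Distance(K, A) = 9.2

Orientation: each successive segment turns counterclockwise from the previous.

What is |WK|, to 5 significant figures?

9.7765

SD is perpendicular to DB, so DB runs at 13.600°; with |DB| = 23.4, B = (3.4209, -9.9474). ∠DBK = 36.6° gives BK at 157.00° from the x-axis; with |BK| = 20.7, K = (-15.634, -1.8593). Then |WK| = |K − W| = 9.7765.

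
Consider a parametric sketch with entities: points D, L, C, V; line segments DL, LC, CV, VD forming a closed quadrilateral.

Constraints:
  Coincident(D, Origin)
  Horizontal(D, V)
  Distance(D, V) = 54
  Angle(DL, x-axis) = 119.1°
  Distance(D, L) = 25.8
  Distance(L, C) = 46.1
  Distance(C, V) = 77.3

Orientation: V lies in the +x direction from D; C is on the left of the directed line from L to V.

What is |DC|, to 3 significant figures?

63.8

D is at the origin; DV is horizontal with |DV| = 54.0 and V in +x, so V = (54.0, 0). DL runs at 119.1° with |DL| = 25.8, so L = (-12.5, 22.5). C is determined by |LC| = 46.1 and |CV| = 77.3 together: it lies at the intersection of circle(L, 46.1) and circle(V, 77.3). With |LV| = 70.3, the foot of the radical line on LV is 7.73 from L and the perpendicular offset is √(46.1² − 7.73²) = 45.4. Taking the left-of-LV solution: C = (9.36, 63.1).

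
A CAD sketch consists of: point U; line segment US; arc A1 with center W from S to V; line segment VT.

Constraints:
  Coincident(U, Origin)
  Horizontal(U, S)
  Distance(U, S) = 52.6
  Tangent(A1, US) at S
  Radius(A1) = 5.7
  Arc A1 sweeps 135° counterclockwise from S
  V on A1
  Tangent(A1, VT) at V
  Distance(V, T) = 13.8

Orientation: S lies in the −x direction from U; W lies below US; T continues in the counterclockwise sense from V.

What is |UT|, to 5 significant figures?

50.762

U is at the origin; US is horizontal with |US| = 52.6 and S on the −x side, so S = (-52.600, 0.0000). The tangent condition forces WS to be normal to US, so W = S + (0, -5.7) = (-52.600, -5.7000). On A1, S sits at bearing 90° from W; a 135° counterclockwise sweep puts V at bearing 225°, so V = W + 5.7·(cos 225°, sin 225°) = (-56.631, -9.7305). A1 meets VT tangentially, so WV is at right angles to VT, so VT runs along (−sin 225°, cos 225°); with |VT| = 13.8, T = (-46.872, -19.489). Then |UT| = |T − U| = 50.762.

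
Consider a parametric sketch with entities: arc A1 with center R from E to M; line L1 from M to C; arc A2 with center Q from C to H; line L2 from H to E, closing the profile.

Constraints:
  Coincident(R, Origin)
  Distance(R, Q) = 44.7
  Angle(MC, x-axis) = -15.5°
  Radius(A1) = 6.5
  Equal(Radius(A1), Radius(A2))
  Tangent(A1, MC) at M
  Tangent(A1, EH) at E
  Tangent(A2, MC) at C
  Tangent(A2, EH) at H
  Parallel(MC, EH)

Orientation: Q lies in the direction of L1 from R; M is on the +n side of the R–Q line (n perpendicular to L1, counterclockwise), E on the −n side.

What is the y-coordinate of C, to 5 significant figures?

-5.6820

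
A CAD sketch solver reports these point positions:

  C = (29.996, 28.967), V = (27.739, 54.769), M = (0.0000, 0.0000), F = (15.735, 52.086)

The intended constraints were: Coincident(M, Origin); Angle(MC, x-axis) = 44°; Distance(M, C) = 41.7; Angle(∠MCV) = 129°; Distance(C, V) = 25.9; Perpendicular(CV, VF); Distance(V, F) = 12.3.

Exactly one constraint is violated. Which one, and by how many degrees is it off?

Perpendicular(CV, VF) — off by 7.60°.

M = (0.00, 0.00) ✓; MC at 44.00° ✓; |MC| = 41.70 ✓; ∠MCV = 129.0° ✓; |CV| = 25.90 ✓; ∠(CV, VF) = 97.60° ✗; |VF| = 12.30 ✓.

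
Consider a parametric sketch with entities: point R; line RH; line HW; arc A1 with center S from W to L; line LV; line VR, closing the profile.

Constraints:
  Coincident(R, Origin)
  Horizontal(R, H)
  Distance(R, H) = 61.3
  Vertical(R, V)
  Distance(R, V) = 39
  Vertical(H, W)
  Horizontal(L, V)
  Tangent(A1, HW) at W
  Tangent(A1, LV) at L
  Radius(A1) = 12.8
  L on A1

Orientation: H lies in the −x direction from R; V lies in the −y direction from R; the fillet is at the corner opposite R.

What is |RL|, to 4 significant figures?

62.24

The virtual corner opposite R is at (-61.30, -39.00). The tangent condition forces SW to be normal to HW and since A1 is tangent to LV there, SL ⟂ LV, with radius 12.8, so the center S sits 12.8 in from both sides at S = (-48.50, -26.20). That places the tangent points at W = (-61.30, -26.20) on HW and L = (-48.50, -39.00) on LV. Then |RL| = |L − R| = 62.24.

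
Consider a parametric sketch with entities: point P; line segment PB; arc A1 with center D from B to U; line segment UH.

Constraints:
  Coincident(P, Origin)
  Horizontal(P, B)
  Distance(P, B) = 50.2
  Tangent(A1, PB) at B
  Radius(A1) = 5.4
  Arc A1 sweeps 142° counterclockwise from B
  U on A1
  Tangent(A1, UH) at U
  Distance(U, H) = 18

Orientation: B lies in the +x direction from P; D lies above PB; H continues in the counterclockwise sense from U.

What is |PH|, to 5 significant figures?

44.471

P is at the origin; PB is horizontal with |PB| = 50.2 and B on the +x side, so B = (50.200, 0.0000). A1 meets PB tangentially, so DB is at right angles to PB, so D = B + (0, 5.4) = (50.200, 5.4000). On A1, B sits at bearing -90° from D; a 142° counterclockwise sweep puts U at bearing 52°, so U = D + 5.4·(cos 52°, sin 52°) = (53.525, 9.6553). A1 meets UH tangentially, so DU is at right angles to UH, so UH runs along (−sin 52°, cos 52°); with |UH| = 18.0, H = (39.340, 20.737). Then |PH| = |H − P| = 44.471.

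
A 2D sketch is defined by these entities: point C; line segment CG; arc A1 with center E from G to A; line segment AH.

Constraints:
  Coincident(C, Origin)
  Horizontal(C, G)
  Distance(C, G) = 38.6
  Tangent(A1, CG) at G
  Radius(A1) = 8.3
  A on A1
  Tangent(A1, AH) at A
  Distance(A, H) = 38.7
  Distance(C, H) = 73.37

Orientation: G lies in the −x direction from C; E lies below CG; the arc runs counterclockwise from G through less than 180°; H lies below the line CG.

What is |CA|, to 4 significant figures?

46.58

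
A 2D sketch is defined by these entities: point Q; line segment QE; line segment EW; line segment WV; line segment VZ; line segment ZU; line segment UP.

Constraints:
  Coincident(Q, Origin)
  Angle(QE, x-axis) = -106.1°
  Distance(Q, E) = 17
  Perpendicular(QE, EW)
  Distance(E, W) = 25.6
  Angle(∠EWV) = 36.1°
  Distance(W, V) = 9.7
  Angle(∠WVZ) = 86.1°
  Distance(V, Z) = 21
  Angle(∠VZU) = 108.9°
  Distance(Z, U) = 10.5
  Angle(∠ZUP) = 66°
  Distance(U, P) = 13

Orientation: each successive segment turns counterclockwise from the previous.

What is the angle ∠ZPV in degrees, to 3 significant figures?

99.9°

Q is at the origin; QE runs at -106.1° with length 17.0, so E = (-4.71, -16.3). QE ⟂ EW, so EW runs at -16.1°; with |EW| = 25.6, W = (19.9, -23.4). ∠EWV = 36.1° gives WV at 128° from the x-axis; with |WV| = 9.7, V = (13.9, -15.8). ∠WVZ = 86.1° gives VZ at -138° from the x-axis; with |VZ| = 21.0, Z = (-1.74, -29.7). ∠VZU = 108.9° gives ZU at -67.2° from the x-axis; with |ZU| = 10.5, U = (2.33, -39.4). ∠ZUP = 66.0° gives UP at 46.8° from the x-axis; with |UP| = 13.0, P = (11.2, -29.9). Then cos ∠ZPV = PZ·PV / (|PZ||PV|), giving 99.9°.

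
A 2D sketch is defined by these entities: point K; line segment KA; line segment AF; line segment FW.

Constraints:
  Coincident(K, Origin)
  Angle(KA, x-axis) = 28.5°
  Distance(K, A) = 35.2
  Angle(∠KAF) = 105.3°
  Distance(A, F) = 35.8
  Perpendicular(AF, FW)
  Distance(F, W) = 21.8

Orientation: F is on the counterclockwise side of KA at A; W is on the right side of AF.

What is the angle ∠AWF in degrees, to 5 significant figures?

58.661°

∠KAF = 105.3°, so AF runs at 28.5° + (180° − 105.3°) = 103.20° from the x-axis; with |AF| = 35.8, F = A + 35.8·(cos 103.20°, sin 103.20°) = (22.759, 51.650). AF ⟂ FW; with |FW| = 21.8 on the right of AF, W = F + 21.8·(0.97358, 0.22835) = (43.983, 56.628). Then cos ∠AWF = WA·WF / (|WA||WF|), giving 58.661°.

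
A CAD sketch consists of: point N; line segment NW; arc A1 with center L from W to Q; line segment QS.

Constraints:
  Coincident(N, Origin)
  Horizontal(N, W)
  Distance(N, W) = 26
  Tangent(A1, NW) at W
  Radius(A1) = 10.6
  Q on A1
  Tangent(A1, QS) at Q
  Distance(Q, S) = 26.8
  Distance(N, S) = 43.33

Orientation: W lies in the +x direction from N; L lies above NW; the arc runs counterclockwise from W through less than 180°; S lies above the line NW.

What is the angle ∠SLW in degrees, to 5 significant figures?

167.01°

Checks: |LQ| = 10.60 ✓; ∠(LQ, QS) = 90.00° ✓; |QS| = 26.80 ✓; |NS| = 43.33 ✓.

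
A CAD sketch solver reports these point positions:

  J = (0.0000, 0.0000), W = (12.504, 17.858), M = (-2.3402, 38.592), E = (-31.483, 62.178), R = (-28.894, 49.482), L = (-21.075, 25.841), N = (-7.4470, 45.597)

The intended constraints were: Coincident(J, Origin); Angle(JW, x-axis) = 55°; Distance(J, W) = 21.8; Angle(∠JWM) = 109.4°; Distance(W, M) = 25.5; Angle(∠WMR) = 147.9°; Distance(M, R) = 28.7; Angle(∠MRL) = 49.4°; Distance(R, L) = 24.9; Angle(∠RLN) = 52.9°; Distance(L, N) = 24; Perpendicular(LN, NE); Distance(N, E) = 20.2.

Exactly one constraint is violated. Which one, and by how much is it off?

Distance(N, E) = 20.2 — off by 9.00.

J = (0.00, 0.00) ✓; JW at 55.00° ✓; |JW| = 21.80 ✓; ∠JWM = 109.4° ✓; |WM| = 25.50 ✓; ∠WMR = 147.9° ✓; |MR| = 28.70 ✓; ∠MRL = 49.40° ✓; |RL| = 24.90 ✓; ∠RLN = 52.90° ✓; |LN| = 24.00 ✓; ∠(LN, NE) = 90.00° ✓; |NE| = 29.20 ✗.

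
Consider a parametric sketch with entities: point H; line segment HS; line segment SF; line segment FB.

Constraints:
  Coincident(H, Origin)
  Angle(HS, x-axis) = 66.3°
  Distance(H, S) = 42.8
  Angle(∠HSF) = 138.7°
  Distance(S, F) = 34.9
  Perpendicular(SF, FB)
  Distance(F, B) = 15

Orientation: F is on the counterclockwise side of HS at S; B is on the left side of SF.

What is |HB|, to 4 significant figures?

68.35

H is at the origin; HS runs at 66.3° with length 42.8, so S = 42.8·(cos 66.3°, sin 66.3°) = (17.20, 39.19). ∠HSF = 138.7°, so SF runs at 66.3° + (180° − 138.7°) = 107.6° from the x-axis; with |SF| = 34.9, F = S + 34.9·(cos 107.6°, sin 107.6°) = (6.651, 72.46). The perpendicularity gives FB at right angles to SF; with |FB| = 15.0 on the left of SF, B = F + 15.0·(-0.9532, -0.3024) = (-7.647, 67.92). Then |HB| = |B − H| = 68.35.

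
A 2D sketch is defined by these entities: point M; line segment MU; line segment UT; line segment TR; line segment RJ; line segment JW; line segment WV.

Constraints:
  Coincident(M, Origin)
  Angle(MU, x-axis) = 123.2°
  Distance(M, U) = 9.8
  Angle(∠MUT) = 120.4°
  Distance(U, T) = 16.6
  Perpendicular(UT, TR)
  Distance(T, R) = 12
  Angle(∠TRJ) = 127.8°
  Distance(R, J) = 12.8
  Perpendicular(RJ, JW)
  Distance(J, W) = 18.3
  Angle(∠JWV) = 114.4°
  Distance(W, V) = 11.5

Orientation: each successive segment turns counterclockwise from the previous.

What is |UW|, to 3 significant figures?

7.17

M is at the origin; MU runs at 123.2° with length 9.8, so U = (-5.37, 8.20). ∠MUT = 120.4° gives UT at -177° from the x-axis; with |UT| = 16.6, T = (-21.9, 7.39). UT is perpendicular to TR, so TR runs at -87.2°; with |TR| = 12.0, R = (-21.4, -4.60). ∠TRJ = 127.8° gives RJ at -35.0° from the x-axis; with |RJ| = 12.8, J = (-10.9, -11.9). RJ ⟂ JW, so JW runs at 55.0°; with |JW| = 18.3, W = (-0.379, 3.05). Then |UW| = |W − U| = 7.17.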